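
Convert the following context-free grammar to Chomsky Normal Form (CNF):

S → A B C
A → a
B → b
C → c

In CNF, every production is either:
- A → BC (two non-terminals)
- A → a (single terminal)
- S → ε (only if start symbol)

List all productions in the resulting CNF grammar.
The grammar has no ε-productions or unit productions to eliminate.
A → a is already in CNF (single terminal) – keep it.
B → b is already in CNF (single terminal) – keep it.
C → c is already in CNF (single terminal) – keep it.
S → A B C has 3 symbols on the right: break it into binary productions S → A X0, X0 → B C.
Resulting CNF grammar (5 productions): A → a; B → b; C → c; S → A X0; X0 → B C

Final answer: A → a; B → b; C → c; S → A X0; X0 → B C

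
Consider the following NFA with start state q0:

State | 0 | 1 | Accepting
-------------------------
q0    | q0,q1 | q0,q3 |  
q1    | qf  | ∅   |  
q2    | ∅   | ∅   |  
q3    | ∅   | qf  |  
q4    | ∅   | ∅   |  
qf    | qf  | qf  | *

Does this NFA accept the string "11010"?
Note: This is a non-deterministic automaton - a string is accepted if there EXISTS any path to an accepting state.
Track the set of states the NFA could be in: start {q0}
Read '1': {q0} → {q0, q3}
Read '1': {q0, q3} → {q0, q3, qf}
Read '0': {q0, q3, qf} → {q0, q1, qf}
Read '1': {q0, q1, qf} → {q0, q3, qf}
Read '0': {q0, q3, qf} → {q0, q1, qf}
Final set {q0, q1, qf} contains accepting state(s) {qf} → accepted.

Final answer: Yes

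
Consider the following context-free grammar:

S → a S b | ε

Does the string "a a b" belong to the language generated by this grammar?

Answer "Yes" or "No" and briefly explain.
Every derivation applies S → a S b some number n of times and then S → ε, producing a^n b^n with equally many a's and b's. The string a a b has two a's but only one b, so it cannot be derived.

Final answer: No - no valid derivation exists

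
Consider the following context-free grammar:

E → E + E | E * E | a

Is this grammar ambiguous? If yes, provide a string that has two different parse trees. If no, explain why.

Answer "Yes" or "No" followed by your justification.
Two different leftmost derivations of a + a * a:
  (1) E ⇒ E + E ⇒ a + E ⇒ a + E * E ⇒ a + a * E ⇒ a + a * a   (tree groups a + (a * a))
  (2) E ⇒ E * E ⇒ E + E * E ⇒ a + E * E ⇒ a + a * E ⇒ a + a * a   (tree groups (a + a) * a)
Two distinct leftmost derivations = two distinct parse trees, so the grammar is ambiguous.

Final answer: Yes - the string 'a + a * a' has two distinct leftmost derivations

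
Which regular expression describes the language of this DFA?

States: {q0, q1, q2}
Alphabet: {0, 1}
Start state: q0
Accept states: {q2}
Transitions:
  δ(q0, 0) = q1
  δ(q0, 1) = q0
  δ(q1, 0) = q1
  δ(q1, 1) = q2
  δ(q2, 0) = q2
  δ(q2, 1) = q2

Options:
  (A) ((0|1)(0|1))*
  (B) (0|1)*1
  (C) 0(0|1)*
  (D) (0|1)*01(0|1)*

Testing sample strings against the DFA:
  '01100' -> accepted
  '11001' -> accepted
  '01' -> accepted
  '11' -> rejected
Checking each option for a counterexample:
  (A) ((0|1)(0|1))*: ε is rejected by the DFA but matches the regex → eliminated
  (B) (0|1)*1: '1' is rejected by the DFA but matches the regex → eliminated
  (C) 0(0|1)*: '0' is rejected by the DFA but matches the regex → eliminated
  (D) (0|1)*01(0|1)*: agrees with the DFA on all strings of length ≤ 4
Only (D) (0|1)*01(0|1)* is consistent with the DFA.

Final answer: (D) (0|1)*01(0|1)*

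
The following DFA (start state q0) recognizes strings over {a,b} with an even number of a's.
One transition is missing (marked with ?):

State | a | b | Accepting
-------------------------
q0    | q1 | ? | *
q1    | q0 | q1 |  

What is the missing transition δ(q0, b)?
q0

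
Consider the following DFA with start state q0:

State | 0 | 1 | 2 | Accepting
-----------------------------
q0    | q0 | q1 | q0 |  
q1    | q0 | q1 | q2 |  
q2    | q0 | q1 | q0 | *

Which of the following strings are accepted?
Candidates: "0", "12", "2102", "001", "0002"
"0": q0 → q0; q0 is not accepting → rejected
"12": q0 → q1 → q2; q2 is accepting → accepted
"2102": q0 → q0 → q1 → q0 → q0; q0 is not accepting → rejected
"001": q0 → q0 → q0 → q1; q1 is not accepting → rejected
"0002": q0 → q0 → q0 → q0 → q0; q0 is not accepting → rejected

Final answer: "12"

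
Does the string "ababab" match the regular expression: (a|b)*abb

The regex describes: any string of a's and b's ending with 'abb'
No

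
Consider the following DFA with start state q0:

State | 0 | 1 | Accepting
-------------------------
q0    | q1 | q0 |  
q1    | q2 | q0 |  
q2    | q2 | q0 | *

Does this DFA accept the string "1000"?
Start in q0.
Read '1': q0 → q0
Read '0': q0 → q1
Read '0': q1 → q2
Read '0': q2 → q2
Final state q2 is accepting, so the string is accepted.

Final answer: Yes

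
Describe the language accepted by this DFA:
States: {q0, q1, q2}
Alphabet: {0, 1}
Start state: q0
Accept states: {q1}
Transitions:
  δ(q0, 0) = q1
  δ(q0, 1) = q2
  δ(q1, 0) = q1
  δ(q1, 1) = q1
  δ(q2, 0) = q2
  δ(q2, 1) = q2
Analyzing the DFA structure:
Start state: q0
Accept states: {q1}
Interpreting what each state remembers (checking against the transitions):
  q0: nothing has been read yet
  q1: the first symbol was 0
  q2: the first symbol was 1 (trap state)
  δ(q0, 0): in q0 (nothing has been read yet), after reading 0 we have: the first symbol was 0 → q1
  δ(q0, 1): in q0 (nothing has been read yet), after reading 1 we have: the first symbol was 1 (trap state) → q2
  δ(q1, 0): in q1 (the first symbol was 0), after reading 0 we have: the first symbol was 0 → q1
  δ(q1, 1): in q1 (the first symbol was 0), after reading 1 we have: the first symbol was 0 → q1
  δ(q2, 0): in q2 (the first symbol was 1 (trap state)), after reading 0 we have: the first symbol was 1 (trap state) → q2
  δ(q2, 1): in q2 (the first symbol was 1 (trap state)), after reading 1 we have: the first symbol was 1 (trap state) → q2
A string is accepted iff it ends in {q1}, i.e. the first symbol was 0.
Language: All binary strings starting with 0

Final answer: All binary strings starting with 0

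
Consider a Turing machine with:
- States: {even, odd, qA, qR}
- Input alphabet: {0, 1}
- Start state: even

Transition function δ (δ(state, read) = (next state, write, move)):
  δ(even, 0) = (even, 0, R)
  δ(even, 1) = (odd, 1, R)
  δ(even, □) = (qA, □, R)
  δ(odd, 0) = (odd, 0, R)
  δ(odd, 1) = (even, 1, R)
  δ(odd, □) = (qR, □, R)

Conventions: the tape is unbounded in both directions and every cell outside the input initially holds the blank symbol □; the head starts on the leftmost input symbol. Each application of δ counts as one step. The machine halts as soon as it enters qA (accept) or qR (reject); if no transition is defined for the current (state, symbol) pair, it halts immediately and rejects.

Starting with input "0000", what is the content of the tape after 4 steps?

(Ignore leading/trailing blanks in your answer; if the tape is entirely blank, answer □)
Step 0: [even]0000 (head at position 0)
Step 1: δ(even, 0) = (even, 0, R)  ⊢  0[even]000 (head at position 1)
Step 2: δ(even, 0) = (even, 0, R)  ⊢  00[even]00 (head at position 2)
Step 3: δ(even, 0) = (even, 0, R)  ⊢  000[even]0 (head at position 3)
Step 4: δ(even, 0) = (even, 0, R)  ⊢  0000[even]□ (head at position 4)
Tape after 4 steps (ignoring surrounding blanks): 0000

Final answer: Tape: 0000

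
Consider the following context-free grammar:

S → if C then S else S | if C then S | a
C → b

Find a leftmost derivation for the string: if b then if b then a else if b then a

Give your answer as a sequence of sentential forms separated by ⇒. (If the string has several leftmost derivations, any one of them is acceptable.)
Start with S.
Step 1: the leftmost non-terminal is S; apply S → if C then S else S:  if C then S else S
Step 2: the leftmost non-terminal is C; apply C → b:  if b then S else S
Step 3: the leftmost non-terminal is S; apply S → if C then S:  if b then if C then S else S
Step 4: the leftmost non-terminal is C; apply C → b:  if b then if b then S else S
Step 5: the leftmost non-terminal is S; apply S → a:  if b then if b then a else S
Step 6: the leftmost non-terminal is S; apply S → if C then S:  if b then if b then a else if C then S
Step 7: the leftmost non-terminal is C; apply C → b:  if b then if b then a else if b then S
Step 8: the leftmost non-terminal is S; apply S → a:  if b then if b then a else if b then a

Final answer: S ⇒ if C then S else S ⇒ if b then S else S ⇒ if b then if C then S else S ⇒ if b then if b then S else S ⇒ if b then if b then a else S ⇒ if b then if b then a else if C then S ⇒ if b then if b then a else if b then S ⇒ if b then if b then a else if b then a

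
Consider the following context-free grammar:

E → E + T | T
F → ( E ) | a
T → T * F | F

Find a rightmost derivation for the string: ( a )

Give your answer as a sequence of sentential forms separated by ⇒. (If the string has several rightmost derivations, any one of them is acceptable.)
Start with E.
Step 1: the rightmost non-terminal is E; apply E → T:  T
Step 2: the rightmost non-terminal is T; apply T → F:  F
Step 3: the rightmost non-terminal is F; apply F → ( E ):  ( E )
Step 4: the rightmost non-terminal is E; apply E → T:  ( T )
Step 5: the rightmost non-terminal is T; apply T → F:  ( F )
Step 6: the rightmost non-terminal is F; apply F → a:  ( a )

Final answer: E ⇒ T ⇒ F ⇒ ( E ) ⇒ ( T ) ⇒ ( F ) ⇒ ( a )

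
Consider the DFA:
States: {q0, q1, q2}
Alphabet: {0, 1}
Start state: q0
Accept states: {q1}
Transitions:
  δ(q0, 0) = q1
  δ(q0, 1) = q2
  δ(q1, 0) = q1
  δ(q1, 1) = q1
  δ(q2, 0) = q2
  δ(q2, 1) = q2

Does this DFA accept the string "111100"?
Processing string "111100":
  q0 --1--> q2
  q2 --1--> q2
  q2 --1--> q2
  q2 --1--> q2
  q2 --0--> q2
  q2 --0--> q2
Final state: q2
Accept states: {q1}
q2 is not an accept state, so the string is rejected.

Final answer: No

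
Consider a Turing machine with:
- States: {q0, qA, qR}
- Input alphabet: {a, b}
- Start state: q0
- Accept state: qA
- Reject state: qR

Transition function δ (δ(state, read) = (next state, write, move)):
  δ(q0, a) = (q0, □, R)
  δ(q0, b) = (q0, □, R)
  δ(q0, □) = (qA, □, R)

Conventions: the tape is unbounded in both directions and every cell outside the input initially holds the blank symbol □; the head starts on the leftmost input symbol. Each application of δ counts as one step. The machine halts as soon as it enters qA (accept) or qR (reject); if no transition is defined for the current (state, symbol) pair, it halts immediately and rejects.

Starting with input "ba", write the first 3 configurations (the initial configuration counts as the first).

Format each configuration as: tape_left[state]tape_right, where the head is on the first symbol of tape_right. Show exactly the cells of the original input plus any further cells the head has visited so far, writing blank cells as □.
Step 0: [q0]ba (head at position 0)
Step 1: δ(q0, b) = (q0, □, R)  ⊢  □[q0]a (head at position 1)
Step 2: δ(q0, a) = (q0, □, R)  ⊢  □□[q0]□ (head at position 2)

Final answer: [q0]ba ⊢ □[q0]a ⊢ □□[q0]□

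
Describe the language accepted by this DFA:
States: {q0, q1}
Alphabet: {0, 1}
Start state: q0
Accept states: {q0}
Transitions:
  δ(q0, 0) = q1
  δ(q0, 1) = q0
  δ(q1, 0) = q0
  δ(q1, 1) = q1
Analyzing the DFA structure:
Start state: q0
Accept states: {q0}
Interpreting what each state remembers (checking against the transitions):
  q0: an even number of 0s has been read so far
  q1: an odd number of 0s has been read so far
  δ(q0, 0): in q0 (an even number of 0s has been read so far), after reading 0 we have: an odd number of 0s has been read so far → q1
  δ(q0, 1): in q0 (an even number of 0s has been read so far), after reading 1 we have: an even number of 0s has been read so far → q0
  δ(q1, 0): in q1 (an odd number of 0s has been read so far), after reading 0 we have: an even number of 0s has been read so far → q0
  δ(q1, 1): in q1 (an odd number of 0s has been read so far), after reading 1 we have: an odd number of 0s has been read so far → q1
A string is accepted iff it ends in {q0}, i.e. an even number of 0s has been read so far.
Language: All binary strings with an even number of 0s

Final answer: All binary strings with an even number of 0s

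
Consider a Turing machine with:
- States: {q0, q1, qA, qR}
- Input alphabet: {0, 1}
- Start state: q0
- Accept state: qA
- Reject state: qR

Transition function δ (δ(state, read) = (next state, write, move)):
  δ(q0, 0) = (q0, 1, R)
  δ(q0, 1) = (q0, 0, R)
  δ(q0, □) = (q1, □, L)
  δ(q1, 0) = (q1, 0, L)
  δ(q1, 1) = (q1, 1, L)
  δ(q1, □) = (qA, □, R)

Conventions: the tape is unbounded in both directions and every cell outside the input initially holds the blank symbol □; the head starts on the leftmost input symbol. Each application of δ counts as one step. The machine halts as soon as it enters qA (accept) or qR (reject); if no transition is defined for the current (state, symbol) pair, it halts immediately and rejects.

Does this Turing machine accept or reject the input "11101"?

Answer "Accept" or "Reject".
Step 0: [q0]11101 (head at position 0)
Step 1: δ(q0, 1) = (q0, 0, R)  ⊢  0[q0]1101 (head at position 1)
Step 2: δ(q0, 1) = (q0, 0, R)  ⊢  00[q0]101 (head at position 2)
Step 3: δ(q0, 1) = (q0, 0, R)  ⊢  000[q0]01 (head at position 3)
Step 4: δ(q0, 0) = (q0, 1, R)  ⊢  0001[q0]1 (head at position 4)
Step 5: δ(q0, 1) = (q0, 0, R)  ⊢  00010[q0]□ (head at position 5)
Step 6: δ(q0, □) = (q1, □, L)  ⊢  0001[q1]0□ (head at position 4)
Step 7: δ(q1, 0) = (q1, 0, L)  ⊢  000[q1]10□ (head at position 3)
Step 8: δ(q1, 1) = (q1, 1, L)  ⊢  00[q1]010□ (head at position 2)
Step 9: δ(q1, 0) = (q1, 0, L)  ⊢  0[q1]0010□ (head at position 1)
Step 10: δ(q1, 0) = (q1, 0, L)  ⊢  [q1]00010□ (head at position 0)
Step 11: δ(q1, 0) = (q1, 0, L)  ⊢  [q1]□00010□ (head at position -1)
Step 12: δ(q1, □) = (qA, □, R)  ⊢  □[qA]00010□ (head at position 0)
The machine is in qA, so it halts and accepts.

Final answer: Accept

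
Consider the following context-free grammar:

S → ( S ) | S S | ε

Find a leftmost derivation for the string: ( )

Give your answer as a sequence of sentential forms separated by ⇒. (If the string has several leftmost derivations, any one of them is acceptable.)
Start with S.
Step 1: the leftmost non-terminal is S; apply S → ( S ):  ( S )
Step 2: the leftmost non-terminal is S; apply S → ε:  ( )

Final answer: S ⇒ ( S ) ⇒ ( )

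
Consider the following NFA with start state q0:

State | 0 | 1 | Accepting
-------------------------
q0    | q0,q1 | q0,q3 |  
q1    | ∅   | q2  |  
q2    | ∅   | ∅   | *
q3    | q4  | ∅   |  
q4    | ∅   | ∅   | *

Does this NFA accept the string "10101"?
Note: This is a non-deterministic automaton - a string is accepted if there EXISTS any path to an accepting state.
Track the set of states the NFA could be in: start {q0}
Read '1': {q0} → {q0, q3}
Read '0': {q0, q3} → {q0, q1, q4}
Read '1': {q0, q1, q4} → {q0, q2, q3}
Read '0': {q0, q2, q3} → {q0, q1, q4}
Read '1': {q0, q1, q4} → {q0, q2, q3}
Final set {q0, q2, q3} contains accepting state(s) {q2} → accepted.

Final answer: Yes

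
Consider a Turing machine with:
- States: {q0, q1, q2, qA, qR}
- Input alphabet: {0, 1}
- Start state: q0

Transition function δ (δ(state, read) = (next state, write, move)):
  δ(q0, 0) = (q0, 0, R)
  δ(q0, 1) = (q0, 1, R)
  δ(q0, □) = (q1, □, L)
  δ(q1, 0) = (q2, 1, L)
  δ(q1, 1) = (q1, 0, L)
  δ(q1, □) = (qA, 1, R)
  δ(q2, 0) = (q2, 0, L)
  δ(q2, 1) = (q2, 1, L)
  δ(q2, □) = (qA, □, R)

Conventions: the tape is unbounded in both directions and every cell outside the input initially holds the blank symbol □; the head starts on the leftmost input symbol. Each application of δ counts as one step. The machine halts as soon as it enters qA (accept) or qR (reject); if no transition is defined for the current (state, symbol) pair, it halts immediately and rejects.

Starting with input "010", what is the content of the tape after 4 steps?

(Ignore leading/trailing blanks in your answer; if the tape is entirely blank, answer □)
Step 0: [q0]010 (head at position 0)
Step 1: δ(q0, 0) = (q0, 0, R)  ⊢  0[q0]10 (head at position 1)
Step 2: δ(q0, 1) = (q0, 1, R)  ⊢  01[q0]0 (head at position 2)
Step 3: δ(q0, 0) = (q0, 0, R)  ⊢  010[q0]□ (head at position 3)
Step 4: δ(q0, □) = (q1, □, L)  ⊢  01[q1]0□ (head at position 2)
Tape after 4 steps (ignoring surrounding blanks): 010

Final answer: Tape: 010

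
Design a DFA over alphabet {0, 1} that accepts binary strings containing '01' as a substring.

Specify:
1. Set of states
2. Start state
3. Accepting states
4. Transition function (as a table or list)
One valid DFA (any DFA recognizing the same language is acceptable):
States: {q0, q1, q2}
Start: q0
Accepting: {q2}
Transitions (accepting states marked with *):
State | 0 | 1 | Accepting
-------------------------
q0    | q1 | q0 |  
q1    | q1 | q2 |  
q2    | q2 | q2 | *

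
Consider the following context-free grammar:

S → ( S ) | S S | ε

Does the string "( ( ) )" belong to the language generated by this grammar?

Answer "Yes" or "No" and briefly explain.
A derivation exists: S ⇒ ( S ) ⇒ ( ( S ) ) ⇒ ( ( ) ) (using S → ( S ) twice, then S → ε).

Final answer: Yes - a valid derivation exists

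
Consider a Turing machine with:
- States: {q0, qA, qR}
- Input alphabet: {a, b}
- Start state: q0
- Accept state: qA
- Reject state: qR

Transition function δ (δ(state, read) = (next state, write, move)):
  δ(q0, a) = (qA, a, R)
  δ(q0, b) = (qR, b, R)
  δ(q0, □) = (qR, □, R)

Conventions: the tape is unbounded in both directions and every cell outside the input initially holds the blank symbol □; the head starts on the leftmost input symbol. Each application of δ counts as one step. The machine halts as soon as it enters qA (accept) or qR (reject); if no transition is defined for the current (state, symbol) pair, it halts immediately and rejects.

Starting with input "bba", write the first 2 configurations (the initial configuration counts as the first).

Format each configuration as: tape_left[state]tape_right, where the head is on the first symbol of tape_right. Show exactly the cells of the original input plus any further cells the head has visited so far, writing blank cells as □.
Step 0: [q0]bba (head at position 0)
Step 1: δ(q0, b) = (qR, b, R)  ⊢  b[qR]ba (head at position 1)

Final answer: [q0]bba ⊢ b[qR]ba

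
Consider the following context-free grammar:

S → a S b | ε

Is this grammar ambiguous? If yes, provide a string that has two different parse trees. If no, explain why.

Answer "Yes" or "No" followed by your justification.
At every step exactly one production applies: if the remaining string to generate is non-empty it starts with a and ends with b, forcing S → a S b; if it is empty, S → ε is forced. Hence each string a^n b^n has exactly one derivation (S → a S b applied n times, then S → ε) and one parse tree.

Final answer: No - the grammar is unambiguous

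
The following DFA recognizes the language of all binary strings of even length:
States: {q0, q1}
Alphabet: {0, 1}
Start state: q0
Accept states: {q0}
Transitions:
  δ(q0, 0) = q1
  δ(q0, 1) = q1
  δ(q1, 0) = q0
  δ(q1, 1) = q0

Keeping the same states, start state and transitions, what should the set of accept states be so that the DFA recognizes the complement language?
The DFA is complete (every state has a transition on every symbol), so the complement
is recognized by the same DFA with accepting and non-accepting states swapped.
Original accept states: {q0}
Complement accept states = All states - Original accept states
= {q0, q1} - {q0}
= {q1}
Complement language: strings of ODD length

Final answer: {q1}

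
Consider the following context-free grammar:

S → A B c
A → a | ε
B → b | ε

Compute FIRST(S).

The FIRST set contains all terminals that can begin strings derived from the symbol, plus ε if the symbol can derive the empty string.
FIRST(A) = {a, ε} (A → a | ε) and FIRST(B) = {b, ε} (B → b | ε).
For S → A B c: add FIRST(A) minus ε = {a}; A is nullable, so also add FIRST(B) minus ε = {b}; B is nullable too, so also add FIRST(c) = {c}. The terminal c is never erased, so S is not nullable and ε is not included.
FIRST(S) = {a, b, c}.

Final answer: {a, b, c}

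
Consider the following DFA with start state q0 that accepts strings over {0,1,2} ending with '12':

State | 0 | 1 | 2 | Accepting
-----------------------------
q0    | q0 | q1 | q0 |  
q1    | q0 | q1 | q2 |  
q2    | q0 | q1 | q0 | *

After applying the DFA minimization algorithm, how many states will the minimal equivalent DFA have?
All 3 states are reachable from q0, so none can be removed as unreachable.
Table-filling: first mark every (accepting, non-accepting) pair as distinguishable (accepting: {q2}; non-accepting: {q0, q1}).
Round 1: (q0, q1) on '2' go to q0 and q2, already distinguishable → mark.
Every pair of states is distinguishable, so the DFA is already minimal.
Equivalence classes: {q0}, {q1}, {q2} → 3 states.

Final answer: 3 states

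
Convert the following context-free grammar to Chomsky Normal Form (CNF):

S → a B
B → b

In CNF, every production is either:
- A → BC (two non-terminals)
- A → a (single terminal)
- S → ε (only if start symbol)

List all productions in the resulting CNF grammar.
The grammar has no ε-productions or unit productions to eliminate.
S → a B has terminal a in a right-hand side of length ≥ 2: introduce T_a → a and use T_a in place of a.
B → b is already in CNF (single terminal) – keep it.
S → a B becomes S → T_a B.
Resulting CNF grammar (3 productions): T_a → a; B → b; S → T_a B

Final answer: T_a → a; B → b; S → T_a B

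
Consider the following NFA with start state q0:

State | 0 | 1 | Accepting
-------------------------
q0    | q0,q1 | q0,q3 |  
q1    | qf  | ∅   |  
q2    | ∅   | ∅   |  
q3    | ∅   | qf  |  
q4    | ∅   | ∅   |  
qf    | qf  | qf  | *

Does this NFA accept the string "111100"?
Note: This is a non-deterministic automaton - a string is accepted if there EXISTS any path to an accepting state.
Track the set of states the NFA could be in: start {q0}
Read '1': {q0} → {q0, q3}
Read '1': {q0, q3} → {q0, q3, qf}
Read '1': {q0, q3, qf} → {q0, q3, qf}
Read '1': {q0, q3, qf} → {q0, q3, qf}
Read '0': {q0, q3, qf} → {q0, q1, qf}
Read '0': {q0, q1, qf} → {q0, q1, qf}
Final set {q0, q1, qf} contains accepting state(s) {qf} → accepted.

Final answer: Yes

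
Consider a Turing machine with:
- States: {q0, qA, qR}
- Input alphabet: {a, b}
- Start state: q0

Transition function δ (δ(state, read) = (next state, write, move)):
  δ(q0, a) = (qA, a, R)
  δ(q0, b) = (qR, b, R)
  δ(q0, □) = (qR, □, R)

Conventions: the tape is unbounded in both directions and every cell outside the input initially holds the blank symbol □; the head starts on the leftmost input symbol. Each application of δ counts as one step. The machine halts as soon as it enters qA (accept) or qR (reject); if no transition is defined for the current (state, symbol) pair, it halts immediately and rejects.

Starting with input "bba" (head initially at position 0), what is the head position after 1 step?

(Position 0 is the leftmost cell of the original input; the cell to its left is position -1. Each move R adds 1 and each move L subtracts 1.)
Step 0: [q0]bba (head at position 0)
Step 1: δ(q0, b) = (qR, b, R)  ⊢  b[qR]ba (head at position 1)
Head position after 1 step: 1

Final answer: Position 1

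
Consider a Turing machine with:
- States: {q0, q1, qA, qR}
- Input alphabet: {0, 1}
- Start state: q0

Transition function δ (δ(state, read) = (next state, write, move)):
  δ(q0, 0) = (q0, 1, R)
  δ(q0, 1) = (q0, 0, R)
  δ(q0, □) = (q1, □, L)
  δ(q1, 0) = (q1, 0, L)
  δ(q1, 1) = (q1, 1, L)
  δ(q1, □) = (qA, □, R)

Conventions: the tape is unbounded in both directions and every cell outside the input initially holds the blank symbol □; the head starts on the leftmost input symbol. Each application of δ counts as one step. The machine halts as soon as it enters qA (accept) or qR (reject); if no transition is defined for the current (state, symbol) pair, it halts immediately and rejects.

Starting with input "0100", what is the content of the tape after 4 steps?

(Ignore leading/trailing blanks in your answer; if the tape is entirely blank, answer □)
Step 0: [q0]0100 (head at position 0)
Step 1: δ(q0, 0) = (q0, 1, R)  ⊢  1[q0]100 (head at position 1)
Step 2: δ(q0, 1) = (q0, 0, R)  ⊢  10[q0]00 (head at position 2)
Step 3: δ(q0, 0) = (q0, 1, R)  ⊢  101[q0]0 (head at position 3)
Step 4: δ(q0, 0) = (q0, 1, R)  ⊢  1011[q0]□ (head at position 4)
Tape after 4 steps (ignoring surrounding blanks): 1011

Final answer: Tape: 1011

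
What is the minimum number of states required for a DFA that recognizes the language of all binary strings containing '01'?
Language: binary strings containing '01'
Lower bound (Myhill–Nerode): the prefixes ε, 0, 01 are pairwise distinguishable:
  ε vs 01: suffix ε distinguishes them (ε is rejected, 01 is accepted)
  0 vs 01: suffix ε distinguishes them (0 is rejected, 01 is accepted)
  ε vs 0: suffix 1 distinguishes them (ε·1 = 1 is rejected, 0·1 = 01 is accepted)
So any DFA needs at least 3 states.
Upper bound: a DFA with 3 states exists (one state per class above: 'no progress', 'last symbol 0', and 'seen 01' (accepting sink)).
Minimum states: 3

Final answer: 3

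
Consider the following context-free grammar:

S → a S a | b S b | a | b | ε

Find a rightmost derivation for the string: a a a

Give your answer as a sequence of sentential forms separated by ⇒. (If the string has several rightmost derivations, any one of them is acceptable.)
Start with S.
Step 1: the rightmost non-terminal is S; apply S → a S a:  a S a
Step 2: the rightmost non-terminal is S; apply S → a:  a a a

Final answer: S ⇒ a S a ⇒ a a a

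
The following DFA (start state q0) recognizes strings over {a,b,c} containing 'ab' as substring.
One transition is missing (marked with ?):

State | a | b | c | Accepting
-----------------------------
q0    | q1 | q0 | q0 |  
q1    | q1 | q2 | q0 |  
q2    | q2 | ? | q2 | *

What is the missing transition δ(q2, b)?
q2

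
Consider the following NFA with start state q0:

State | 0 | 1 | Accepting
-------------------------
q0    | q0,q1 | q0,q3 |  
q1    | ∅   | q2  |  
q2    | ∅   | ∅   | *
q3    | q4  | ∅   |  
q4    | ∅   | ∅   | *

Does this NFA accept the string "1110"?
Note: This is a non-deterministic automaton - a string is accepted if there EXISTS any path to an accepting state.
Track the set of states the NFA could be in: start {q0}
Read '1': {q0} → {q0, q3}
Read '1': {q0, q3} → {q0, q3}
Read '1': {q0, q3} → {q0, q3}
Read '0': {q0, q3} → {q0, q1, q4}
Final set {q0, q1, q4} contains accepting state(s) {q4} → accepted.

Final answer: Yes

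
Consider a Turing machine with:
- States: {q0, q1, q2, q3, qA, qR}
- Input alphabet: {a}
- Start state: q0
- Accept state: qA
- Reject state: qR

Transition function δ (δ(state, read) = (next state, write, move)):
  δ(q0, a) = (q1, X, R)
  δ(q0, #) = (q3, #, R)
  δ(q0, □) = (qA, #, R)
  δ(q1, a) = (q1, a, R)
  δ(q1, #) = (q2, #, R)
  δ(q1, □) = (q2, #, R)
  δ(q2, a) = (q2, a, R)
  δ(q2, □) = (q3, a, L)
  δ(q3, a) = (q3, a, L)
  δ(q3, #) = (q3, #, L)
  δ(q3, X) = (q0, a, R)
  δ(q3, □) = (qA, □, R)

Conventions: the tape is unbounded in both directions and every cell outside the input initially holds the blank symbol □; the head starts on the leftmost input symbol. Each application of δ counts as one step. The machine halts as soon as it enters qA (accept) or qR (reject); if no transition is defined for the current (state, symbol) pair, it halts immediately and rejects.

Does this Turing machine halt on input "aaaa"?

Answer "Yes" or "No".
Trace (configuration after each step, as tape_left[state]tape_right with head position):
Step 0: [q0]aaaa (head at position 0)
Step 1: X[q1]aaa (head 1)
Step 2: Xa[q1]aa (head 2)
Step 3: Xaa[q1]a (head 3)
Step 4: Xaaa[q1]□ (head 4)
Step 5: Xaaa#[q2]□ (head 5)
Step 6: Xaaa[q3]#a (head 4)
Step 7: Xaa[q3]a#a (head 3)
Step 8: Xa[q3]aa#a (head 2)
Step 9: X[q3]aaa#a (head 1)
Step 10: [q3]Xaaa#a (head 0)
Step 11: a[q0]aaa#a (head 1)
Step 12: aX[q1]aa#a (head 2)
Step 13: aXa[q1]a#a (head 3)
Step 14: aXaa[q1]#a (head 4)
Step 15: aXaa#[q2]a (head 5)
Step 16: aXaa#a[q2]□ (head 6)
Step 17: aXaa#[q3]aa (head 5)
Step 18: aXaa[q3]#aa (head 4)
Step 19: aXa[q3]a#aa (head 3)
Step 20: aX[q3]aa#aa (head 2)
Step 21: a[q3]Xaa#aa (head 1)
Step 22: aa[q0]aa#aa (head 2)
Step 23: aaX[q1]a#aa (head 3)
Step 24: aaXa[q1]#aa (head 4)
Step 25: aaXa#[q2]aa (head 5)
Step 26: aaXa#a[q2]a (head 6)
Step 27: aaXa#aa[q2]□ (head 7)
Step 28: aaXa#a[q3]aa (head 6)
Step 29: aaXa#[q3]aaa (head 5)
Step 30: aaXa[q3]#aaa (head 4)
Step 31: aaX[q3]a#aaa (head 3)
Step 32: aa[q3]Xa#aaa (head 2)
Step 33: aaa[q0]a#aaa (head 3)
Step 34: aaaX[q1]#aaa (head 4)
Step 35: aaaX#[q2]aaa (head 5)
Step 36: aaaX#a[q2]aa (head 6)
Step 37: aaaX#aa[q2]a (head 7)
Step 38: aaaX#aaa[q2]□ (head 8)
Step 39: aaaX#aa[q3]aa (head 7)
Step 40: aaaX#a[q3]aaa (head 6)
Step 41: aaaX#[q3]aaaa (head 5)
Step 42: aaaX[q3]#aaaa (head 4)
Step 43: aaa[q3]X#aaaa (head 3)
Step 44: aaaa[q0]#aaaa (head 4)
Step 45: aaaa#[q3]aaaa (head 5)
Step 46: aaaa[q3]#aaaa (head 4)
Step 47: aaa[q3]a#aaaa (head 3)
Step 48: aa[q3]aa#aaaa (head 2)
Step 49: a[q3]aaa#aaaa (head 1)
Step 50: [q3]aaaa#aaaa (head 0)
Step 51: [q3]□aaaa#aaaa (head -1)
Step 52: □[qA]aaaa#aaaa (head 0)
The machine is in qA, so it halts and accepts.
It halts after 52 steps.

Final answer: Yes - halts after 52 steps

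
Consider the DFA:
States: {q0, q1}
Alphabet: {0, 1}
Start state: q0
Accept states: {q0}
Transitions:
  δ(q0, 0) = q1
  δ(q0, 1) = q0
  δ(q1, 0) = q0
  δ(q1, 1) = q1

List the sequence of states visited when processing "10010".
Starting at q0
Read '1': q0 -> q0
Read '0': q0 -> q1
Read '0': q1 -> q0
Read '1': q0 -> q0
Read '0': q0 -> q1

Final answer: q0 -> q0 -> q1 -> q0 -> q0 -> q1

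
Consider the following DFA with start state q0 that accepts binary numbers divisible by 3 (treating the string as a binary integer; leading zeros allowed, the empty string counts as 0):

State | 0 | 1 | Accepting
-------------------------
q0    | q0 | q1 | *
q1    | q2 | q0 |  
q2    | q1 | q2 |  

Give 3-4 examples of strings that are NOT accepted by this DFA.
Any strings that end in a non-accepting state work; for example:
"001": q0 → q0 → q0 → q1; q1 is not accepting → rejected
"010": q0 → q0 → q1 → q2; q2 is not accepting → rejected
"111": q0 → q1 → q0 → q1; q1 is not accepting → rejected
"0100": q0 → q0 → q1 → q2 → q1; q1 is not accepting → rejected

Final answer: "001", "010", "111", "0100"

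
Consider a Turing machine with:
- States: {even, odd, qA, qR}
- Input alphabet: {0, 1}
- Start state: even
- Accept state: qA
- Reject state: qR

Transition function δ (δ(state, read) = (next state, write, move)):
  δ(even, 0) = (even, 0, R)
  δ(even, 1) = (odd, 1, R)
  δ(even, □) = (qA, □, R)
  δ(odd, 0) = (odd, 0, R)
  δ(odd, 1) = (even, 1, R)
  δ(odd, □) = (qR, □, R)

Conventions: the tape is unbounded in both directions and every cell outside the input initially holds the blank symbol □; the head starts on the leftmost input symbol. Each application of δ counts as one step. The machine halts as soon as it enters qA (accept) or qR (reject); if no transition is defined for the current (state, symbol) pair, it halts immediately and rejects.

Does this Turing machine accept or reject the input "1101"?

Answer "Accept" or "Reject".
Step 0: [even]1101 (head at position 0)
Step 1: δ(even, 1) = (odd, 1, R)  ⊢  1[odd]101 (head at position 1)
Step 2: δ(odd, 1) = (even, 1, R)  ⊢  11[even]01 (head at position 2)
Step 3: δ(even, 0) = (even, 0, R)  ⊢  110[even]1 (head at position 3)
Step 4: δ(even, 1) = (odd, 1, R)  ⊢  1101[odd]□ (head at position 4)
Step 5: δ(odd, □) = (qR, □, R)  ⊢  1101□[qR]□ (head at position 5)
The machine is in qR, so it halts and rejects.

Final answer: Reject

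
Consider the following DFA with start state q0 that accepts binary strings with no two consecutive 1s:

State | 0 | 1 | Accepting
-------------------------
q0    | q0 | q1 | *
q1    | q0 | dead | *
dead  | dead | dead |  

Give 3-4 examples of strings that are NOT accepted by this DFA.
Any strings that end in a non-accepting state work; for example:
"111": q0 → q1 → dead → dead; dead is not accepting → rejected
"0111": q0 → q0 → q1 → dead → dead; dead is not accepting → rejected
"1011": q0 → q1 → q0 → q1 → dead; dead is not accepting → rejected
"1111": q0 → q1 → dead → dead → dead; dead is not accepting → rejected

Final answer: "111", "0111", "1011", "1111"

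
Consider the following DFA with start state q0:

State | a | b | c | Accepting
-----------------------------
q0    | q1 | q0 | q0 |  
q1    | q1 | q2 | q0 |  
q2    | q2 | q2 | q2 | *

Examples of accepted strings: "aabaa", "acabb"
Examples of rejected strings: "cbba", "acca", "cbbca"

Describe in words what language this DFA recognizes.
strings over {a,b,c} containing 'ab' as substring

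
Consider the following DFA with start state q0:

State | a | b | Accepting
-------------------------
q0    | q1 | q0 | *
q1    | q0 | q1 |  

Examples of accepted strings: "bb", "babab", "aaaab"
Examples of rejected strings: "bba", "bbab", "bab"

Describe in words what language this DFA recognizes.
strings over {a,b} with an even number of a's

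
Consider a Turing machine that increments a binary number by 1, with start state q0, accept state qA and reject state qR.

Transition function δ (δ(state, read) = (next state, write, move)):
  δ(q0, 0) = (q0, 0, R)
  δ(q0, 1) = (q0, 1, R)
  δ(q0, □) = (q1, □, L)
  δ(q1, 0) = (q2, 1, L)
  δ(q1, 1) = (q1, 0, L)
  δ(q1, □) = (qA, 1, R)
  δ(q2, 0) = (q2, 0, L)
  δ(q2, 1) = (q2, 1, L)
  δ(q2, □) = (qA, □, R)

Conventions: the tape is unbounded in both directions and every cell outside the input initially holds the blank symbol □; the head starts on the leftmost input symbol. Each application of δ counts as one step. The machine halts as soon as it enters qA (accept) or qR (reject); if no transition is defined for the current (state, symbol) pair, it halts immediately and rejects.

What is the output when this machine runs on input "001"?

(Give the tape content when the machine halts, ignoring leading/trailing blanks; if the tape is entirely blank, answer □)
Step 0: [q0]001 (head at position 0)
Step 1: δ(q0, 0) = (q0, 0, R)  ⊢  0[q0]01 (head at position 1)
Step 2: δ(q0, 0) = (q0, 0, R)  ⊢  00[q0]1 (head at position 2)
Step 3: δ(q0, 1) = (q0, 1, R)  ⊢  001[q0]□ (head at position 3)
Step 4: δ(q0, □) = (q1, □, L)  ⊢  00[q1]1□ (head at position 2)
Step 5: δ(q1, 1) = (q1, 0, L)  ⊢  0[q1]00□ (head at position 1)
Step 6: δ(q1, 0) = (q2, 1, L)  ⊢  [q2]010□ (head at position 0)
Step 7: δ(q2, 0) = (q2, 0, L)  ⊢  [q2]□010□ (head at position -1)
Step 8: δ(q2, □) = (qA, □, R)  ⊢  □[qA]010□ (head at position 0)
The machine is in qA, so it halts and accepts.
Tape content when halted (ignoring surrounding blanks): 010

Final answer: Output: 010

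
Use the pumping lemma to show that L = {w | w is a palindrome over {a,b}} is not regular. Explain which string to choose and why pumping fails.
Language: L = {w | w is a palindrome over {a,b}} (strings that read the same forwards and backwards)
Step 1: Assume for contradiction that L is regular, with pumping length p.
Step 2: Choose s = a^p b a^p. Then s ∈ L (it reads the same forwards and backwards) and |s| ≥ p.
Step 3: Consider any decomposition s = xyz with |xy| ≤ p and |y| > 0. Since |xy| ≤ p and the first p symbols of s are all a's, y = a^k for some k with 1 ≤ k ≤ p.
Step 4: Pumping up (i = 2): xy²z = a^(p+k) b a^p. Its reverse is a^p b a^(p+k) ≠ a^(p+k) b a^p (the single b is no longer in the middle), so xy²z is not a palindrome and xy²z ∉ L.
This contradicts the pumping lemma, so L is not regular.

Final answer: Choose s = a^p b a^p. Since |xy| ≤ p, y = a^k with k ≥ 1. Then xy²z = a^(p+k) b a^p is not a palindrome, so ∉ L.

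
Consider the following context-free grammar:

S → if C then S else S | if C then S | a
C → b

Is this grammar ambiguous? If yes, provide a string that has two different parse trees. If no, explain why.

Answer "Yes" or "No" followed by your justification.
The 'dangling else' can attach to either if. Two leftmost derivations of  if b then if b then a else a:
  (1) S ⇒ if C then S else S ⇒ if b then S else S ⇒ if b then if C then S else S ⇒ if b then if b then S else S ⇒ if b then if b then a else S ⇒ if b then if b then a else a   (else belongs to the outer if)
  (2) S ⇒ if C then S ⇒ if b then S ⇒ if b then if C then S else S ⇒ if b then if b then S else S ⇒ if b then if b then a else S ⇒ if b then if b then a else a   (else belongs to the inner if)
Two distinct parse trees for the same string, so the grammar is ambiguous.

Final answer: Yes - the string 'if b then if b then a else a' has two distinct leftmost derivations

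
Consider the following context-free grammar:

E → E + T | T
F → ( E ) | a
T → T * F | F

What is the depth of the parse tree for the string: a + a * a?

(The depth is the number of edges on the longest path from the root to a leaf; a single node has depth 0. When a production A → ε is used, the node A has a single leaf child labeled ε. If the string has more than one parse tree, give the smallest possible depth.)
The grammar is unambiguous; the parse tree of a + a * a is:
E → E + T at the root (depth 0).
  Left E (depth 1) → T (2) → F (3) → a (4).
  Right T (depth 1) → T * F; that T (2) → F (3) → a (4); F (2) → a (3).
The longest root-to-leaf paths have 4 edges.
Depth = 4.

Final answer: 4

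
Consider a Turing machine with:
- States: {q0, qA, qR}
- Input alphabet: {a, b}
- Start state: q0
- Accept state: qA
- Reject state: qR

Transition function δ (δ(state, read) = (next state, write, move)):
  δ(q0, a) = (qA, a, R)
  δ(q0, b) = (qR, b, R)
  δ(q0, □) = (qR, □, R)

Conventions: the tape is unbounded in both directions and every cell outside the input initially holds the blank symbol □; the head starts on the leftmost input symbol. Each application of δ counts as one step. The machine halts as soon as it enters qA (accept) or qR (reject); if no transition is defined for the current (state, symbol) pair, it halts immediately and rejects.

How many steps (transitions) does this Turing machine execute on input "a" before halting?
Step 0: [q0]a (head at position 0)
Step 1: δ(q0, a) = (qA, a, R)  ⊢  a[qA]□ (head at position 1)
The machine is in qA, so it halts and accepts.
Number of transitions executed: 1.

Final answer: 1 steps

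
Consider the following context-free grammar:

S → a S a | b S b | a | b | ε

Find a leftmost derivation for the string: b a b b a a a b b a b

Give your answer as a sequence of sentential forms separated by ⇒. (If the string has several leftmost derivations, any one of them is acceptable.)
Start with S.
Step 1: the leftmost non-terminal is S; apply S → b S b:  b S b
Step 2: the leftmost non-terminal is S; apply S → a S a:  b a S a b
Step 3: the leftmost non-terminal is S; apply S → b S b:  b a b S b a b
Step 4: the leftmost non-terminal is S; apply S → b S b:  b a b b S b b a b
Step 5: the leftmost non-terminal is S; apply S → a S a:  b a b b a S a b b a b
Step 6: the leftmost non-terminal is S; apply S → a:  b a b b a a a b b a b

Final answer: S ⇒ b S b ⇒ b a S a b ⇒ b a b S b a b ⇒ b a b b S b b a b ⇒ b a b b a S a b b a b ⇒ b a b b a a a b b a b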